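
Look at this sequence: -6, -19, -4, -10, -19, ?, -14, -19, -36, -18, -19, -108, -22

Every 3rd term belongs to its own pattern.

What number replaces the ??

Split by position mod 3 into 3 tracks.
Track A: -6, -10, -14, -18, -22. Linear: a_n = -2 − 4·n.
Track B: -19, -19, -19, -19. The constant sequence -19.
Track C: -4, ?, -36, -108. Geometric, ×3 each step.
Filling track C at index 2 by its rule yields -12.

-12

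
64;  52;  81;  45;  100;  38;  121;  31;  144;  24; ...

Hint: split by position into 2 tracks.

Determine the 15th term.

Taking every 2nd term gives 2 separate tracks.
Track A: 64, 81, 100, 121, 144. The squares 8², 9², 10², ….
Track B: 52, 45, 38, 31, 24. Arithmetic with common difference −7.
Position 15 falls in track A as its term 8, giving 225.

225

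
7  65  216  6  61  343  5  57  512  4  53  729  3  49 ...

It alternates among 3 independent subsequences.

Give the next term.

1000

The terms cycle through 3 interleaved subsequences.
Subsequence A: 7, 6, 5, 4, 3 — arithmetic with common difference −1.
Subsequence B: 65, 61, 57, 53, 49 — subtracting 4 each time.
Subsequence C: 216, 343, 512, 729 — the cubes 6³, 7³, 8³, ….
Position 15 falls in subsequence C as its term 5, giving 1000.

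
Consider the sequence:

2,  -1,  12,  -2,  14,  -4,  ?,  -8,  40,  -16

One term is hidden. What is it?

Split by position mod 2 into 2 tracks.
Stream A is 2, 12, 14, ?, 40, which is a Fibonacci-like recurrence a_n = a_{n-1} + a_{n-2}.
Stream B is -1, -2, -4, -8, -16, which is multiplying by 2 each time.
Filling stream A at index 4 by its rule yields 26.

26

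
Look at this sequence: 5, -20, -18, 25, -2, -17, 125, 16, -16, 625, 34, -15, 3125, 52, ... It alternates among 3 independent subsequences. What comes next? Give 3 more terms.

Read the sequence 3 terms at a time; column i is its own pattern.
Stream A: 5, 25, 125, 625, 3125. Powers 5^1, 5^2, 5^3, ….
Stream B: -20, -2, 16, 34, 52. Arithmetic with common difference +18.
Stream C: -18, -17, -16, -15. Adding 1 each time.
Position 15 → stream C, term 5 = -14.
Position 16 → stream A, term 6 = 15625.
Position 17 falls in stream B as its term 6, giving 70.

-14, 15625, 70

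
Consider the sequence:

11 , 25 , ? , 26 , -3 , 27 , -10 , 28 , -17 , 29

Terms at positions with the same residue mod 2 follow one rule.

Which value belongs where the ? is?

4

Positions 1, 3, 5, … form one subsequence and positions 2, 4, 6, … form another.
Stream A = 11, ?, -3, -10, -17: arithmetic, step −7.
Stream B = 25, 26, 27, 28, 29: arithmetic with common difference +1.
The gap is stream A's term 2; the rule gives 4.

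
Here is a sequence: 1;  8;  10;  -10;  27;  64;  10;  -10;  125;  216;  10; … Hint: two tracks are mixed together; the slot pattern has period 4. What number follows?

-10

Positions follow the repeating pattern AABB; grouping by letter gives 2 tracks.
Subsequence A: 1, 8, 27, 64, 125, 216 — perfect cubes starting at 1³.
Subsequence B: 10, -10, 10, -10, 10 — the oscillation 10·(−1)^(n+1).
Position 12 falls in subsequence B as its term 6, giving -10.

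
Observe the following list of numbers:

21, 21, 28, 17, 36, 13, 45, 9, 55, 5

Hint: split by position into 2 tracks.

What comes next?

Odd-indexed and even-indexed terms follow separate rules.
Track A: 21, 28, 36, 45, 55. Triangular numbers starting at T_6.
Track B: 21, 17, 13, 9, 5. Arithmetic, step −4.
The 11th slot belongs to track A; its 6th term is 66.

66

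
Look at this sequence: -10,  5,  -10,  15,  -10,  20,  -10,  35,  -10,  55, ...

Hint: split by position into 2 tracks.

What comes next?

-10

Positions 1, 3, 5, … form one subsequence and positions 2, 4, 6, … form another.
Track A is -10, -10, -10, -10, -10, which is always -10.
Track B is 5, 15, 20, 35, 55, which is Fibonacci-style (each term is the sum of the two before it).
The 11th slot belongs to track A; its 6th term is -10.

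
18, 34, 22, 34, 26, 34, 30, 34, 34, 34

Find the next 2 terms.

38, 34

Odd-indexed and even-indexed terms follow separate rules.
Subsequence A: 18, 22, 26, 30, 34 (adding 4 each time).
Subsequence B: 34, 34, 34, 34, 34 (constant 34).
Position 11 → subsequence A, term 6 = 38.
Term 12 comes from subsequence B (its 6th entry): 34.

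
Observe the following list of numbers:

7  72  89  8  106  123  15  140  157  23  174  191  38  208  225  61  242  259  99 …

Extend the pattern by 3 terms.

Reading positions in blocks of 3 reveals the pattern ABB — 2 tracks woven together.
Stream A: 7, 8, 15, 23, 38, 61, 99 (Fibonacci-style (each term is the sum of the two before it)).
Stream B: 72, 89, 106, 123, 140, 157, 174, 191, 208, 225, 242, 259 (adding 17 each time).
The 20th slot belongs to stream B; its 13th term is 276.
Term 21 comes from stream B (its 14th entry): 293.
Position 22 falls in stream A as its term 8, giving 160.

276, 293, 160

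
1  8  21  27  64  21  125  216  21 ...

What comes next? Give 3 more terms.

343, 512, 21

Reading positions in blocks of 3 reveals the pattern AAB — 2 tracks woven together.
Track A is 1, 8, 27, 64, 125, 216, which is the cubes 1³, 2³, 3³, ….
Track B is 21, 21, 21, which is the constant sequence 21.
Term 10 comes from track A (its 7th entry): 343.
Position 11 falls in track A as its term 8, giving 512.
The 12th slot belongs to track B; its 4th term is 21.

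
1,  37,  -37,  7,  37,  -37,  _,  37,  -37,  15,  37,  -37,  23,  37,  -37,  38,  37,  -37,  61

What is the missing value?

8

Reading positions in blocks of 3 reveals the pattern ABB — 2 tracks woven together.
Track A: 1, 7, ?, 15, 23, 38, 61. A Fibonacci-like recurrence a_n = a_{n-1} + a_{n-2}.
Track B: 37, -37, 37, -37, 37, -37, 37, -37, 37, -37, 37, -37. The oscillation 37·(−1)^(n+1).
So the missing entry in track A is 8.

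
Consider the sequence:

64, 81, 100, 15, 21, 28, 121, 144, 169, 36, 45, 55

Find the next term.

Positions follow the repeating pattern AAABBB; grouping by letter gives 2 tracks.
Stream A is 64, 81, 100, 121, 144, 169, which is consecutive squares n² from n = 8.
Stream B is 15, 21, 28, 36, 45, 55, which is triangular numbers starting at T_5.
The 13th slot belongs to stream A; its 7th term is 196.

196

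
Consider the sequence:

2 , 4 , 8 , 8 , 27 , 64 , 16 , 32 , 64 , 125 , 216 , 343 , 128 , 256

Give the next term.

Reading positions in blocks of 6 reveals the pattern AAABBB — 2 tracks woven together.
Stream A: 2, 4, 8, 16, 32, 64, 128, 256. Powers of 2.
Stream B: 8, 27, 64, 125, 216, 343. The cubes 2³, 3³, 4³, ….
The 15th slot belongs to stream A; its 9th term is 512.

512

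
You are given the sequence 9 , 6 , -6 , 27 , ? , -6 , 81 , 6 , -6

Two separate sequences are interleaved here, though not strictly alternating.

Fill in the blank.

6

Reading positions in blocks of 3 reveals the pattern ABB — 2 tracks woven together.
Track A: 9, 27, 81. Successive powers of 3.
Track B: 6, -6, ?, -6, 6, -6. Oscillating between 6 and -6.
The gap is track B's term 3; the rule gives 6.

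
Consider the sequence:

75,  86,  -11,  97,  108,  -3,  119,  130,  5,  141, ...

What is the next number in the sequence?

Reading positions in blocks of 3 reveals the pattern AAB — 2 tracks woven together.
Track A: 75, 86, 97, 108, 119, 130, 141 — arithmetic, step +11.
Track B: -11, -3, 5 — linear: a_n = -19 + 8·n.
Term 11 comes from track A (its 8th entry): 152.

152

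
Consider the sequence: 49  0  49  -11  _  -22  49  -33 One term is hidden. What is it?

Odd-indexed and even-indexed terms follow separate rules.
Track A: 49, 49, ?, 49. The constant sequence 49.
Track B: 0, -11, -22, -33. Arithmetic, step −11.
The gap is track A's term 3; the rule gives 49.

49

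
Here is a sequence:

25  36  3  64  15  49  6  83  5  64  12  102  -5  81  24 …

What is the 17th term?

Taking every 4th term gives 4 separate tracks.
Stream A is 25, 15, 5, -5, which is arithmetic with common difference −10.
Stream B is 36, 49, 64, 81, which is perfect squares starting at 6².
Stream C is 3, 6, 12, 24, which is geometric, ×2 each step.
Stream D is 64, 83, 102, which is arithmetic, step +19.
Term 17 comes from stream A (its 5th entry): -15.

-15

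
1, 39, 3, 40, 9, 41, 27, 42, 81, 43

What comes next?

243

Taking every 2nd term gives 2 separate tracks.
Track A = 1, 3, 9, 27, 81: powers of 3.
Track B = 39, 40, 41, 42, 43: arithmetic, step +1.
Position 11 falls in track A as its term 6, giving 243.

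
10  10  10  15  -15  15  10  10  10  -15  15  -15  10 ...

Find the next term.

10

Reading positions in blocks of 6 reveals the pattern AAABBB — 2 tracks woven together.
Subsequence A = 10, 10, 10, 10, 10, 10, 10: constant 10.
Subsequence B = 15, -15, 15, -15, 15, -15: the oscillation 15·(−1)^(n+1).
Term 14 comes from subsequence A (its 8th entry): 10.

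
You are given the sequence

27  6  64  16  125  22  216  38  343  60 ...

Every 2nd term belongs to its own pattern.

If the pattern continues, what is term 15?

1000

Positions 1, 3, 5, … form one subsequence and positions 2, 4, 6, … form another.
Track A is 27, 64, 125, 216, 343, which is the cubes 3³, 4³, 5³, ….
Track B is 6, 16, 22, 38, 60, which is a Fibonacci-like recurrence a_n = a_{n-1} + a_{n-2}.
Term 15 comes from track A (its 8th entry): 1000.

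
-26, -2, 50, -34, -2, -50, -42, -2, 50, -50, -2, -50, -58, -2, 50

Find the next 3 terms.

Split by position mod 3: positions 1, 4, 7, … form one track, and each other residue class forms its own.
Stream A is -26, -34, -42, -50, -58, which is subtracting 8 each time.
Stream B is -2, -2, -2, -2, -2, which is constant -2.
Stream C is 50, -50, 50, -50, 50, which is oscillating between 50 and -50.
Position 16 falls in stream A as its term 6, giving -66.
Position 17 falls in stream B as its term 6, giving -2.
Position 18 → stream C, term 6 = -50.

-66, -2, -50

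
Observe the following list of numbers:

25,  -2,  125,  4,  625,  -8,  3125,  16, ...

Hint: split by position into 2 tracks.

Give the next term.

Taking every 2nd term gives 2 separate tracks.
Track A = 25, 125, 625, 3125: successive powers of 5.
Track B = -2, 4, -8, 16: geometric with ratio -2.
The 9th slot belongs to track A; its 5th term is 15625.

15625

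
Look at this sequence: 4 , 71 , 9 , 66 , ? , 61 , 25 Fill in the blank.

16

Odd-indexed and even-indexed terms follow separate rules.
Subsequence A: 4, 9, ?, 25 (the squares 2², 3², 4², …).
Subsequence B: 71, 66, 61 (subtracting 5 each time).
Filling subsequence A at index 3 by its rule yields 16.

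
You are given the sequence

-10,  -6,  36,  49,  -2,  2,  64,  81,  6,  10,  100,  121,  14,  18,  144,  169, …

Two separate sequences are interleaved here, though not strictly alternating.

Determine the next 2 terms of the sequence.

The slot pattern repeats as AABB (period 4), so there are 2 interleaved tracks.
Stream A: -10, -6, -2, 2, 6, 10, 14, 18 (linear: a_n = -14 + 4·n).
Stream B: 36, 49, 64, 81, 100, 121, 144, 169 (consecutive squares n² from n = 6).
Position 17 → stream A, term 9 = 22.
Position 18 → stream A, term 10 = 26.

22, 26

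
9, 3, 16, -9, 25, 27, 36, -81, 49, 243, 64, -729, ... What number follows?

Positions 1, 3, 5, … form one subsequence and positions 2, 4, 6, … form another.
Track A is 9, 16, 25, 36, 49, 64, which is perfect squares starting at 3².
Track B is 3, -9, 27, -81, 243, -729, which is a geometric progression (common ratio -3).
Term 13 comes from track A (its 7th entry): 81.

81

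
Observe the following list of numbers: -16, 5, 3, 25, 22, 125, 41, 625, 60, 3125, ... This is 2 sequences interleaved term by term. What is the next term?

Positions 1, 3, 5, … form one subsequence and positions 2, 4, 6, … form another.
Track A: -16, 3, 22, 41, 60. Linear: a_n = -35 + 19·n.
Track B: 5, 25, 125, 625, 3125. Geometric with ratio 5.
Position 11 falls in track A as its term 6, giving 79.

79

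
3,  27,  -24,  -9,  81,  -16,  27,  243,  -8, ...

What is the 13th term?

The terms cycle through 3 interleaved subsequences.
Stream A: 3, -9, 27 — geometric, ×-3 each step.
Stream B: 27, 81, 243 — successive powers of 3.
Stream C: -24, -16, -8 — arithmetic with common difference +8.
Position 13 → stream A, term 5 = 243.

243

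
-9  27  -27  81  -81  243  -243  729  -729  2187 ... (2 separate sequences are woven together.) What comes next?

The terms cycle through 2 interleaved subsequences.
Subsequence A is -9, -27, -81, -243, -729, which is multiplying by 3 each time.
Subsequence B is 27, 81, 243, 729, 2187, which is successive powers of 3.
Position 11 falls in subsequence A as its term 6, giving -2187.

-2187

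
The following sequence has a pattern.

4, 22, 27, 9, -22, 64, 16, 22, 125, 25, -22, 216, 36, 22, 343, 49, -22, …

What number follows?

Split by position mod 3: positions 1, 4, 7, … form one track, and each other residue class forms its own.
Track A is 4, 9, 16, 25, 36, 49, which is consecutive squares n² from n = 2.
Track B is 22, -22, 22, -22, 22, -22, which is oscillating between 22 and -22.
Track C is 27, 64, 125, 216, 343, which is consecutive cubes n³ from n = 3.
Position 18 falls in track C as its term 6, giving 512.

512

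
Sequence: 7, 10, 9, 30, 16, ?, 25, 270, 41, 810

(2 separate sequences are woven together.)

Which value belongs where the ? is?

90

Odd-indexed and even-indexed terms follow separate rules.
Stream A is 7, 9, 16, 25, 41, which is Fibonacci-style (each term is the sum of the two before it).
Stream B is 10, 30, ?, 270, 810, which is multiplying by 3 each time.
So the missing entry in stream B is 90.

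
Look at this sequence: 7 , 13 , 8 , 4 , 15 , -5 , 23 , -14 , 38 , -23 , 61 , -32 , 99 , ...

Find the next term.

-41

Positions 1, 3, 5, … form one subsequence and positions 2, 4, 6, … form another.
Subsequence A: 7, 8, 15, 23, 38, 61, 99 — a Fibonacci-like recurrence a_n = a_{n-1} + a_{n-2}.
Subsequence B: 13, 4, -5, -14, -23, -32 — subtracting 9 each time.
Term 14 comes from subsequence B (its 7th entry): -41.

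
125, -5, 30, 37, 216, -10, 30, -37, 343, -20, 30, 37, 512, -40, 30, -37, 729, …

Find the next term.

-80

Split by position mod 4: positions 1, 5, 9, … form one track, and each other residue class forms its own.
Track A: 125, 216, 343, 512, 729 (consecutive cubes n³ from n = 5).
Track B: -5, -10, -20, -40 (multiplying by 2 each time).
Track C: 30, 30, 30, 30 (the constant sequence 30).
Track D: 37, -37, 37, -37 (the oscillation 37·(−1)^(n+1)).
Term 18 comes from track B (its 5th entry): -80.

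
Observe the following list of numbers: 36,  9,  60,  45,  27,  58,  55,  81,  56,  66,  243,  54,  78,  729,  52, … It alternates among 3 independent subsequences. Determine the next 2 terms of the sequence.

Split by position mod 3: positions 1, 4, 7, … form one track, and each other residue class forms its own.
Subsequence A = 36, 45, 55, 66, 78: triangular numbers n(n+1)/2 for n = 8, 9, ….
Subsequence B = 9, 27, 81, 243, 729: powers 3^2, 3^3, 3^4, ….
Subsequence C = 60, 58, 56, 54, 52: linear: a_n = 62 − 2·n.
Term 16 comes from subsequence A (its 6th entry): 91.
Term 17 comes from subsequence B (its 6th entry): 2187.

91, 2187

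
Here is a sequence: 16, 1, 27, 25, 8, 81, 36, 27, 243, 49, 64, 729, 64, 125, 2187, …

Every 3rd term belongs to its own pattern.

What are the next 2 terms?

81, 216

The terms cycle through 3 interleaved subsequences.
Subsequence A: 16, 25, 36, 49, 64 (the squares 4², 5², 6², …).
Subsequence B: 1, 8, 27, 64, 125 (perfect cubes starting at 1³).
Subsequence C: 27, 81, 243, 729, 2187 (successive powers of 3).
Position 16 → subsequence A, term 6 = 81.
The 17th slot belongs to subsequence B; its 6th term is 216.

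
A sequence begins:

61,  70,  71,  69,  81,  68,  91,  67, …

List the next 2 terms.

The terms cycle through 2 interleaved subsequences.
Track A: 61, 71, 81, 91. Arithmetic with common difference +10.
Track B: 70, 69, 68, 67. Linear: a_n = 71 − n.
The 9th slot belongs to track A; its 5th term is 101.
Position 10 → track B, term 5 = 66.

101, 66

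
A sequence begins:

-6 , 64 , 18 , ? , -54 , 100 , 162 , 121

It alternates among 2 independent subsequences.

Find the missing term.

Odd-indexed and even-indexed terms follow separate rules.
Subsequence A = -6, 18, -54, 162: multiplying by -3 each time.
Subsequence B = 64, ?, 100, 121: perfect squares starting at 8².
So the missing entry in subsequence B is 81.

81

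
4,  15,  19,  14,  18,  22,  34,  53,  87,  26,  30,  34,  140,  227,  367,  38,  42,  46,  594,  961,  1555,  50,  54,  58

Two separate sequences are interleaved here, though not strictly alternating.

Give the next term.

2516

Positions follow the repeating pattern AAABBB; grouping by letter gives 2 tracks.
Stream A = 4, 15, 19, 34, 53, 87, 140, 227, 367, 594, 961, 1555: a Fibonacci-like recurrence a_n = a_{n-1} + a_{n-2}.
Stream B = 14, 18, 22, 26, 30, 34, 38, 42, 46, 50, 54, 58: arithmetic with common difference +4.
Term 25 comes from stream A (its 13th entry): 2516.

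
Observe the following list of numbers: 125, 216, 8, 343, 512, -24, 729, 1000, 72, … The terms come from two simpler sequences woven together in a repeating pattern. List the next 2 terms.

1331, 1728

Reading positions in blocks of 3 reveals the pattern AAB — 2 tracks woven together.
Track A = 125, 216, 343, 512, 729, 1000: perfect cubes starting at 5³.
Track B = 8, -24, 72: multiplying by -3 each time.
The 10th slot belongs to track A; its 7th term is 1331.
Position 11 falls in track A as its term 8, giving 1728.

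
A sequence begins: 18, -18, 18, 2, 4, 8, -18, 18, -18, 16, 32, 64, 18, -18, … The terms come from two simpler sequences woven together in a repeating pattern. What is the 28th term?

8192

Reading positions in blocks of 6 reveals the pattern AAABBB — 2 tracks woven together.
Track A = 18, -18, 18, -18, 18, -18, 18, -18: alternating ±18.
Track B = 2, 4, 8, 16, 32, 64: powers of 2.
Position 28 → track B, term 13 = 8192.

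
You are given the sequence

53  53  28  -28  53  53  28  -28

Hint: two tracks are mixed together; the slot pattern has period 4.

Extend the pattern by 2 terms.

53, 53

Positions follow the repeating pattern AABB; grouping by letter gives 2 tracks.
Track A: 53, 53, 53, 53 (always 53).
Track B: 28, -28, 28, -28 (oscillating between 28 and -28).
Position 9 falls in track A as its term 5, giving 53.
The 10th slot belongs to track A; its 6th term is 53.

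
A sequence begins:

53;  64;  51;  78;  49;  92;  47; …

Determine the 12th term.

134

Odd-indexed and even-indexed terms follow separate rules.
Track A is 53, 51, 49, 47, which is linear: a_n = 55 − 2·n.
Track B is 64, 78, 92, which is linear: a_n = 50 + 14·n.
Position 12 falls in track B as its term 6, giving 134.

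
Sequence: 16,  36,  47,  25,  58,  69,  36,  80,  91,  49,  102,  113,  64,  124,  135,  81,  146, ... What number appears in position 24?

201

Positions follow the repeating pattern ABB; grouping by letter gives 2 tracks.
Track A is 16, 25, 36, 49, 64, 81, which is the squares 4², 5², 6², ….
Track B is 36, 47, 58, 69, 80, 91, 102, 113, 124, 135, 146, which is arithmetic with common difference +11.
Position 24 falls in track B as its term 16, giving 201.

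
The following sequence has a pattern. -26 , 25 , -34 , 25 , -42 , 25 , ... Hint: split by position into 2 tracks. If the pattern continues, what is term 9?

Taking every 2nd term gives 2 separate tracks.
Stream A is -26, -34, -42, which is arithmetic with common difference −8.
Stream B is 25, 25, 25, which is constant 25.
The 9th slot belongs to stream A; its 5th term is -58.

-58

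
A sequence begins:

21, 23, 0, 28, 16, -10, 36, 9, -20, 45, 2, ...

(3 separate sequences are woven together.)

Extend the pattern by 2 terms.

The terms cycle through 3 interleaved subsequences.
Track A: 21, 28, 36, 45 — triangular numbers n(n+1)/2 for n = 6, 7, ….
Track B: 23, 16, 9, 2 — subtracting 7 each time.
Track C: 0, -10, -20 — arithmetic, step −10.
Position 12 → track C, term 4 = -30.
Position 13 falls in track A as its term 5, giving 55.

-30, 55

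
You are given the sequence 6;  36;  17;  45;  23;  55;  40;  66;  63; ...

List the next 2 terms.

78, 103

Odd-indexed and even-indexed terms follow separate rules.
Subsequence A: 6, 17, 23, 40, 63. A Fibonacci-like recurrence a_n = a_{n-1} + a_{n-2}.
Subsequence B: 36, 45, 55, 66. The triangular numbers T_8, T_9, ….
Position 10 falls in subsequence B as its term 5, giving 78.
Term 11 comes from subsequence A (its 6th entry): 103.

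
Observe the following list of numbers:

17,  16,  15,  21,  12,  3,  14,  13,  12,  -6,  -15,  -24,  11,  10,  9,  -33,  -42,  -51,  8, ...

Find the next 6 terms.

7, 6, -60, -69, -78, 5

Reading positions in blocks of 6 reveals the pattern AAABBB — 2 tracks woven together.
Track A = 17, 16, 15, 14, 13, 12, 11, 10, 9, 8: arithmetic, step −1.
Track B = 21, 12, 3, -6, -15, -24, -33, -42, -51: arithmetic with common difference −9.
Position 20 → track A, term 11 = 7.
The 21st slot belongs to track A; its 12th term is 6.
Position 22 → track B, term 10 = -60.
Position 23 falls in track B as its term 11, giving -69.
The 24th slot belongs to track B; its 12th term is -78.
Position 25 falls in track A as its term 13, giving 5.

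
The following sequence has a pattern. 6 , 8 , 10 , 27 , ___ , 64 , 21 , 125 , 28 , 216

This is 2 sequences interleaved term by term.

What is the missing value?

Odd-indexed and even-indexed terms follow separate rules.
Subsequence A: 6, 10, ?, 21, 28. The triangular numbers T_3, T_4, ….
Subsequence B: 8, 27, 64, 125, 216. Consecutive cubes n³ from n = 2.
Subsequence A's pattern makes the blank 15.

15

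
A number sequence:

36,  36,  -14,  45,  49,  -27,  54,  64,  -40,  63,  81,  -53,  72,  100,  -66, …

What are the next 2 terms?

81, 121

Read the sequence 3 terms at a time; column i is its own pattern.
Track A: 36, 45, 54, 63, 72. Arithmetic, step +9.
Track B: 36, 49, 64, 81, 100. Consecutive squares n² from n = 6.
Track C: -14, -27, -40, -53, -66. Arithmetic with common difference −13.
The 16th slot belongs to track A; its 6th term is 81.
The 17th slot belongs to track B; its 6th term is 121.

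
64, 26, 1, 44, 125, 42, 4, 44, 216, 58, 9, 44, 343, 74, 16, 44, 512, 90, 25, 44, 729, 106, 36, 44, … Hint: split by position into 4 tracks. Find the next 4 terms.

Split by position mod 4: positions 1, 5, 9, … form one track, and each other residue class forms its own.
Subsequence A is 64, 125, 216, 343, 512, 729, which is the cubes 4³, 5³, 6³, ….
Subsequence B is 26, 42, 58, 74, 90, 106, which is adding 16 each time.
Subsequence C is 1, 4, 9, 16, 25, 36, which is the squares 1², 2², 3², ….
Subsequence D is 44, 44, 44, 44, 44, 44, which is constant 44.
The 25th slot belongs to subsequence A; its 7th term is 1000.
The 26th slot belongs to subsequence B; its 7th term is 122.
The 27th slot belongs to subsequence C; its 7th term is 49.
Position 28 → subsequence D, term 7 = 44.

1000, 122, 49, 44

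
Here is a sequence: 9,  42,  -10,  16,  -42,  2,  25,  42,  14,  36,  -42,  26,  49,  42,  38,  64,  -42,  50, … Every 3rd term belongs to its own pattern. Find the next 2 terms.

Split by position mod 3: positions 1, 4, 7, … form one track, and each other residue class forms its own.
Stream A = 9, 16, 25, 36, 49, 64: perfect squares starting at 3².
Stream B = 42, -42, 42, -42, 42, -42: oscillating between 42 and -42.
Stream C = -10, 2, 14, 26, 38, 50: linear: a_n = -22 + 12·n.
Term 19 comes from stream A (its 7th entry): 81.
Term 20 comes from stream B (its 7th entry): 42.

81, 42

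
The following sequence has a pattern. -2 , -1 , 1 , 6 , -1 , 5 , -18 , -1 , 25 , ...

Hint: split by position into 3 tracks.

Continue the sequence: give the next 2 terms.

Split by position mod 3 into 3 tracks.
Stream A: -2, 6, -18 — geometric, ×-3 each step.
Stream B: -1, -1, -1 — the constant sequence -1.
Stream C: 1, 5, 25 — powers 5^0, 5^1, 5^2, ….
Term 10 comes from stream A (its 4th entry): 54.
Position 11 falls in stream B as its term 4, giving -1.

54, -1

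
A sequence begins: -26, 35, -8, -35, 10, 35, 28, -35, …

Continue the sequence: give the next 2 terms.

46, 35

The terms cycle through 2 interleaved subsequences.
Stream A: -26, -8, 10, 28. Adding 18 each time.
Stream B: 35, -35, 35, -35. The oscillation 35·(−1)^(n+1).
Term 9 comes from stream A (its 5th entry): 46.
The 10th slot belongs to stream B; its 5th term is 35.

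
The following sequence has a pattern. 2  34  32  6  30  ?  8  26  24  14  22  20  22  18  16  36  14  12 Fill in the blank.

Reading positions in blocks of 3 reveals the pattern ABB — 2 tracks woven together.
Subsequence A: 2, 6, 8, 14, 22, 36. Each term equals the sum of the previous two.
Subsequence B: 34, 32, 30, ?, 26, 24, 22, 20, 18, 16, 14, 12. Arithmetic, step −2.
The gap is subsequence B's term 4; the rule gives 28.

28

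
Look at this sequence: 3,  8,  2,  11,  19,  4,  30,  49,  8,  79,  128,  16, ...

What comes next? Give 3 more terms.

Positions follow the repeating pattern AAB; grouping by letter gives 2 tracks.
Track A: 3, 8, 11, 19, 30, 49, 79, 128. A Fibonacci-like recurrence a_n = a_{n-1} + a_{n-2}.
Track B: 2, 4, 8, 16. Powers of 2.
Position 13 falls in track A as its term 9, giving 207.
The 14th slot belongs to track A; its 10th term is 335.
Position 15 falls in track B as its term 5, giving 32.

207, 335, 32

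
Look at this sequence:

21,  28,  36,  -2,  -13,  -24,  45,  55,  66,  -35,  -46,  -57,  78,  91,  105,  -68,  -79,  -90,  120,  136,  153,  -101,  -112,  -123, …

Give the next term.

Positions follow the repeating pattern AAABBB; grouping by letter gives 2 tracks.
Subsequence A = 21, 28, 36, 45, 55, 66, 78, 91, 105, 120, 136, 153: triangular numbers n(n+1)/2 for n = 6, 7, ….
Subsequence B = -2, -13, -24, -35, -46, -57, -68, -79, -90, -101, -112, -123: arithmetic with common difference −11.
Position 25 → subsequence A, term 13 = 171.

171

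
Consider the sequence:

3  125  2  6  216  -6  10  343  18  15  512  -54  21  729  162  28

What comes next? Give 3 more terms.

The terms cycle through 3 interleaved subsequences.
Track A is 3, 6, 10, 15, 21, 28, which is the triangular numbers T_2, T_3, ….
Track B is 125, 216, 343, 512, 729, which is consecutive cubes n³ from n = 5.
Track C is 2, -6, 18, -54, 162, which is multiplying by -3 each time.
Position 17 → track B, term 6 = 1000.
Position 18 → track C, term 6 = -486.
Term 19 comes from track A (its 7th entry): 36.

1000, -486, 36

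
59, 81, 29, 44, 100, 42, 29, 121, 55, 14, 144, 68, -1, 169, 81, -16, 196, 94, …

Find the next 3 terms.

Taking every 3rd term gives 3 separate tracks.
Stream A: 59, 44, 29, 14, -1, -16 (arithmetic with common difference −15).
Stream B: 81, 100, 121, 144, 169, 196 (perfect squares starting at 9²).
Stream C: 29, 42, 55, 68, 81, 94 (arithmetic, step +13).
Term 19 comes from stream A (its 7th entry): -31.
Position 20 → stream B, term 7 = 225.
Term 21 comes from stream C (its 7th entry): 107.

-31, 225, 107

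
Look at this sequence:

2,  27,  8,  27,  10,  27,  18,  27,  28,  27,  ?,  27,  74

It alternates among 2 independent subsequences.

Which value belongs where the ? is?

46

Taking every 2nd term gives 2 separate tracks.
Stream A = 2, 8, 10, 18, 28, ?, 74: each term equals the sum of the previous two.
Stream B = 27, 27, 27, 27, 27, 27: always 27.
So the missing entry in stream A is 46.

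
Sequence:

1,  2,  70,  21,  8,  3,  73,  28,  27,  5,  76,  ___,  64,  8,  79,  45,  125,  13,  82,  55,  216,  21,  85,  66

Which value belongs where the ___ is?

Read the sequence 4 terms at a time; column i is its own pattern.
Track A: 1, 8, 27, 64, 125, 216. Perfect cubes starting at 1³.
Track B: 2, 3, 5, 8, 13, 21. Fibonacci-style (each term is the sum of the two before it).
Track C: 70, 73, 76, 79, 82, 85. Adding 3 each time.
Track D: 21, 28, ?, 45, 55, 66. Triangular numbers n(n+1)/2 for n = 6, 7, ….
Track D's pattern makes the blank 36.

36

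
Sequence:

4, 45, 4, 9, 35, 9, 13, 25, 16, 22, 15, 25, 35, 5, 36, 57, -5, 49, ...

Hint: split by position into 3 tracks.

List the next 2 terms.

Split by position mod 3 into 3 tracks.
Track A = 4, 9, 13, 22, 35, 57: a Fibonacci-like recurrence a_n = a_{n-1} + a_{n-2}.
Track B = 45, 35, 25, 15, 5, -5: subtracting 10 each time.
Track C = 4, 9, 16, 25, 36, 49: perfect squares starting at 2².
Term 19 comes from track A (its 7th entry): 92.
The 20th slot belongs to track B; its 7th term is -15.

92, -15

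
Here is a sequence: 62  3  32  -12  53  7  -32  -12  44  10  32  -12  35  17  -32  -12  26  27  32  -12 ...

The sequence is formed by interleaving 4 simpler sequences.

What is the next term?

17

Read the sequence 4 terms at a time; column i is its own pattern.
Track A: 62, 53, 44, 35, 26. Arithmetic with common difference −9.
Track B: 3, 7, 10, 17, 27. A Fibonacci-like recurrence a_n = a_{n-1} + a_{n-2}.
Track C: 32, -32, 32, -32, 32. Oscillating between 32 and -32.
Track D: -12, -12, -12, -12, -12. Constant -12.
Position 21 falls in track A as its term 6, giving 17.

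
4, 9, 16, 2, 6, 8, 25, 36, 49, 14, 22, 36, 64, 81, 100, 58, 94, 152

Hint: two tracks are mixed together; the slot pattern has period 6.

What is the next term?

121

The slot pattern repeats as AAABBB (period 6), so there are 2 interleaved tracks.
Subsequence A: 4, 9, 16, 25, 36, 49, 64, 81, 100. Consecutive squares n² from n = 2.
Subsequence B: 2, 6, 8, 14, 22, 36, 58, 94, 152. Fibonacci-style (each term is the sum of the two before it).
The 19th slot belongs to subsequence A; its 10th term is 121.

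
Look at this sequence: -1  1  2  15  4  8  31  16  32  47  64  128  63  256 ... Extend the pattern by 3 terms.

Positions follow the repeating pattern ABB; grouping by letter gives 2 tracks.
Track A: -1, 15, 31, 47, 63. Arithmetic, step +16.
Track B: 1, 2, 4, 8, 16, 32, 64, 128, 256. Powers of 2.
Position 15 falls in track B as its term 10, giving 512.
The 16th slot belongs to track A; its 6th term is 79.
The 17th slot belongs to track B; its 11th term is 1024.

512, 79, 1024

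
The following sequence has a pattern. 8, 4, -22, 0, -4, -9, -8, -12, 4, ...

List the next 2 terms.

-16, -20

The slot pattern repeats as AAB (period 3), so there are 2 interleaved tracks.
Subsequence A is 8, 4, 0, -4, -8, -12, which is subtracting 4 each time.
Subsequence B is -22, -9, 4, which is arithmetic, step +13.
Position 10 → subsequence A, term 7 = -16.
Position 11 falls in subsequence A as its term 8, giving -20.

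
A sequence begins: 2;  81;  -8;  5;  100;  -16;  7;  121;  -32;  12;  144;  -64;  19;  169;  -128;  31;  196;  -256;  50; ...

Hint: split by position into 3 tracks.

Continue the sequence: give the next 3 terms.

225, -512, 81

The terms cycle through 3 interleaved subsequences.
Stream A is 2, 5, 7, 12, 19, 31, 50, which is Fibonacci-style (each term is the sum of the two before it).
Stream B is 81, 100, 121, 144, 169, 196, which is perfect squares starting at 9².
Stream C is -8, -16, -32, -64, -128, -256, which is geometric, ×2 each step.
The 20th slot belongs to stream B; its 7th term is 225.
Position 21 falls in stream C as its term 7, giving -512.
Position 22 falls in stream A as its term 8, giving 81.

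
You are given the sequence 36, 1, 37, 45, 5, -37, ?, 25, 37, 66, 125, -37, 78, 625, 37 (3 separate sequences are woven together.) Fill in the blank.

55

Split by position mod 3: positions 1, 4, 7, … form one track, and each other residue class forms its own.
Track A: 36, 45, ?, 66, 78 — triangular numbers n(n+1)/2 for n = 8, 9, ….
Track B: 1, 5, 25, 125, 625 — geometric with ratio 5.
Track C: 37, -37, 37, -37, 37 — alternating ±37.
Filling track A at index 3 by its rule yields 55.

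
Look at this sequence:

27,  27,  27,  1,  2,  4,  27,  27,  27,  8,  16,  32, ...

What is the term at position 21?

27

The slot pattern repeats as AAABBB (period 6), so there are 2 interleaved tracks.
Track A: 27, 27, 27, 27, 27, 27 (constant 27).
Track B: 1, 2, 4, 8, 16, 32 (powers of 2).
Term 21 comes from track A (its 12th entry): 27.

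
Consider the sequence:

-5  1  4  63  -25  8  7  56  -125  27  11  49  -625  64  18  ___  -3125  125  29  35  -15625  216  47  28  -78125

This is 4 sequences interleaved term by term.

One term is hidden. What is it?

Taking every 4th term gives 4 separate tracks.
Track A is -5, -25, -125, -625, -3125, -15625, -78125, which is geometric with ratio 5.
Track B is 1, 8, 27, 64, 125, 216, which is the cubes 1³, 2³, 3³, ….
Track C is 4, 7, 11, 18, 29, 47, which is Fibonacci-style (each term is the sum of the two before it).
Track D is 63, 56, 49, ?, 35, 28, which is subtracting 7 each time.
Track D's pattern makes the blank 42.

42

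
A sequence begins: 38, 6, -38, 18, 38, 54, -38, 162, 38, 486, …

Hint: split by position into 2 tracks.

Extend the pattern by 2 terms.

-38, 1458

Split by position mod 2 into 2 tracks.
Subsequence A: 38, -38, 38, -38, 38 (alternating ±38).
Subsequence B: 6, 18, 54, 162, 486 (multiplying by 3 each time).
Position 11 → subsequence A, term 6 = -38.
Term 12 comes from subsequence B (its 6th entry): 1458.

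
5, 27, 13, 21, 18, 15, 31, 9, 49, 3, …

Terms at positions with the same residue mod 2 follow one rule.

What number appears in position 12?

-3

The terms cycle through 2 interleaved subsequences.
Track A: 5, 13, 18, 31, 49 — a Fibonacci-like recurrence a_n = a_{n-1} + a_{n-2}.
Track B: 27, 21, 15, 9, 3 — subtracting 6 each time.
The 12th slot belongs to track B; its 6th term is -3.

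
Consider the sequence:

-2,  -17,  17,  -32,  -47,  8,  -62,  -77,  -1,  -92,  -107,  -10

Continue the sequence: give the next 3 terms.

Positions follow the repeating pattern AAB; grouping by letter gives 2 tracks.
Stream A: -2, -17, -32, -47, -62, -77, -92, -107. Arithmetic with common difference −15.
Stream B: 17, 8, -1, -10. Arithmetic with common difference −9.
The 13th slot belongs to stream A; its 9th term is -122.
Position 14 → stream A, term 10 = -137.
Position 15 → stream B, term 5 = -19.

-122, -137, -19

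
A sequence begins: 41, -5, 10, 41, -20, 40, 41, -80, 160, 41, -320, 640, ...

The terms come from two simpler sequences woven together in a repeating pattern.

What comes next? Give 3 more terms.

Reading positions in blocks of 3 reveals the pattern ABB — 2 tracks woven together.
Subsequence A: 41, 41, 41, 41 (the constant sequence 41).
Subsequence B: -5, 10, -20, 40, -80, 160, -320, 640 (geometric, ×-2 each step).
Position 13 → subsequence A, term 5 = 41.
The 14th slot belongs to subsequence B; its 9th term is -1280.
The 15th slot belongs to subsequence B; its 10th term is 2560.

41, -1280, 2560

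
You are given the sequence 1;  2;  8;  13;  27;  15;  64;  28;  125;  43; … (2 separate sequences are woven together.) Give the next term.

216

Odd-indexed and even-indexed terms follow separate rules.
Track A: 1, 8, 27, 64, 125 — the cubes 1³, 2³, 3³, ….
Track B: 2, 13, 15, 28, 43 — Fibonacci-style (each term is the sum of the two before it).
Position 11 → track A, term 6 = 216.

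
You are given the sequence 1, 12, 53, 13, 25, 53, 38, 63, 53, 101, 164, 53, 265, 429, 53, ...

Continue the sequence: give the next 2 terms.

694, 1123

The slot pattern repeats as AAB (period 3), so there are 2 interleaved tracks.
Track A = 1, 12, 13, 25, 38, 63, 101, 164, 265, 429: Fibonacci-style (each term is the sum of the two before it).
Track B = 53, 53, 53, 53, 53: always 53.
Term 16 comes from track A (its 11th entry): 694.
Position 17 → track A, term 12 = 1123.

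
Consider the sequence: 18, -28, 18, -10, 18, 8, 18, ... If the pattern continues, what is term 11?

18

Taking every 2nd term gives 2 separate tracks.
Stream A: 18, 18, 18, 18 (constant 18).
Stream B: -28, -10, 8 (arithmetic, step +18).
Position 11 → stream A, term 6 = 18.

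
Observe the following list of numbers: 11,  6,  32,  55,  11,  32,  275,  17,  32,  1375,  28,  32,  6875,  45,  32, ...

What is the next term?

34375

Read the sequence 3 terms at a time; column i is its own pattern.
Track A = 11, 55, 275, 1375, 6875: geometric with ratio 5.
Track B = 6, 11, 17, 28, 45: a Fibonacci-like recurrence a_n = a_{n-1} + a_{n-2}.
Track C = 32, 32, 32, 32, 32: constant 32.
The 16th slot belongs to track A; its 6th term is 34375.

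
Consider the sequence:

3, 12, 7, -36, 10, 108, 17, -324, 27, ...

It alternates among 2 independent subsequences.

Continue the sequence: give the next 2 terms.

Positions 1, 3, 5, … form one subsequence and positions 2, 4, 6, … form another.
Track A is 3, 7, 10, 17, 27, which is a Fibonacci-like recurrence a_n = a_{n-1} + a_{n-2}.
Track B is 12, -36, 108, -324, which is geometric with ratio -3.
Position 10 falls in track B as its term 5, giving 972.
The 11th slot belongs to track A; its 6th term is 44.

972, 44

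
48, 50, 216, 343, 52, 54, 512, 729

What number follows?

56

Reading positions in blocks of 4 reveals the pattern AABB — 2 tracks woven together.
Stream A: 48, 50, 52, 54. Arithmetic with common difference +2.
Stream B: 216, 343, 512, 729. Perfect cubes starting at 6³.
Term 9 comes from stream A (its 5th entry): 56.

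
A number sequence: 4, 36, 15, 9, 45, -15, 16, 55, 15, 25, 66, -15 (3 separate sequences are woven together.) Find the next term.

36

The terms cycle through 3 interleaved subsequences.
Subsequence A: 4, 9, 16, 25 — the squares 2², 3², 4², ….
Subsequence B: 36, 45, 55, 66 — the triangular numbers T_8, T_9, ….
Subsequence C: 15, -15, 15, -15 — alternating ±15.
Term 13 comes from subsequence A (its 5th entry): 36.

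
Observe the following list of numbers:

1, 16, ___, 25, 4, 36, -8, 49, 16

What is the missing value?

Taking every 2nd term gives 2 separate tracks.
Stream A: 1, ?, 4, -8, 16 (geometric, ×-2 each step).
Stream B: 16, 25, 36, 49 (the squares 4², 5², 6², …).
The gap is stream A's term 2; the rule gives -2.

-2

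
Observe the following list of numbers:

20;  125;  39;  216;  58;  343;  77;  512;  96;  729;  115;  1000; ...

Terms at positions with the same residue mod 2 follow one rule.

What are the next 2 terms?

Odd-indexed and even-indexed terms follow separate rules.
Track A is 20, 39, 58, 77, 96, 115, which is adding 19 each time.
Track B is 125, 216, 343, 512, 729, 1000, which is the cubes 5³, 6³, 7³, ….
Position 13 falls in track A as its term 7, giving 134.
The 14th slot belongs to track B; its 7th term is 1331.

134, 1331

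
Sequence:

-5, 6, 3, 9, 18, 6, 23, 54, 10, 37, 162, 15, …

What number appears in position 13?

Read the sequence 3 terms at a time; column i is its own pattern.
Subsequence A is -5, 9, 23, 37, which is arithmetic, step +14.
Subsequence B is 6, 18, 54, 162, which is geometric with ratio 3.
Subsequence C is 3, 6, 10, 15, which is the triangular numbers T_2, T_3, ….
The 13th slot belongs to subsequence A; its 5th term is 51.

51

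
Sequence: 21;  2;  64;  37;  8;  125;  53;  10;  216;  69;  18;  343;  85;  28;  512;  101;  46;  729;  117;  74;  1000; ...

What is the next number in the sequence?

133

Split by position mod 3 into 3 tracks.
Track A = 21, 37, 53, 69, 85, 101, 117: arithmetic, step +16.
Track B = 2, 8, 10, 18, 28, 46, 74: a Fibonacci-like recurrence a_n = a_{n-1} + a_{n-2}.
Track C = 64, 125, 216, 343, 512, 729, 1000: perfect cubes starting at 4³.
The 22nd slot belongs to track A; its 8th term is 133.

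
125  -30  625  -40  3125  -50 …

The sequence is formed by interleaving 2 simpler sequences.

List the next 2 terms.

15625, -60

Positions 1, 3, 5, … form one subsequence and positions 2, 4, 6, … form another.
Track A = 125, 625, 3125: powers of 5.
Track B = -30, -40, -50: subtracting 10 each time.
The 7th slot belongs to track A; its 4th term is 15625.
The 8th slot belongs to track B; its 4th term is -60.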